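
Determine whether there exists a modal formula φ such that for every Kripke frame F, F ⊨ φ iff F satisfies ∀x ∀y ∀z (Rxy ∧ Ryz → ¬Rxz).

If a class were modally definable it would be closed under surjective bounded morphisms (Goldblatt–Thomason).
The 5-cycle (worlds s,t,u,v,w with s→t→u→v→w→s) is intransitive. Mapping every world to a single reflexive point • is a surjective bounded morphism; the reflexive point is not intransitive (R••∧R•• but R••).
Hence intransitivity is not modally definable.

Not definable by any modal formula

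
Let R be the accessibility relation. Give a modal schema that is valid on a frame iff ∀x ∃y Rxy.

The condition is seriality. The D schema □ψ → ◇ψ defines it.
Suppose □ψ→◇ψ is valid. At any x set V(ψ)=W. Then □ψ at x, so ◇ψ at x, so x has a successor.

□ψ → ◇ψ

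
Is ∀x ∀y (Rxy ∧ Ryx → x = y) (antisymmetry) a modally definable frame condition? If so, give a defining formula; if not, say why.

Modal frame validity is preserved under surjective bounded morphisms.
The 8-cycle (worlds a,b,c,d,e,f,g,h with a→b→c→d→e→f→g→h→a) is antisymmetric. Sending even-indexed worlds to s and odd-indexed worlds to t is a surjective bounded morphism onto the two-world frame with s↔t, which is not antisymmetric.
Hence antisymmetry is not modally definable.

Not modally definable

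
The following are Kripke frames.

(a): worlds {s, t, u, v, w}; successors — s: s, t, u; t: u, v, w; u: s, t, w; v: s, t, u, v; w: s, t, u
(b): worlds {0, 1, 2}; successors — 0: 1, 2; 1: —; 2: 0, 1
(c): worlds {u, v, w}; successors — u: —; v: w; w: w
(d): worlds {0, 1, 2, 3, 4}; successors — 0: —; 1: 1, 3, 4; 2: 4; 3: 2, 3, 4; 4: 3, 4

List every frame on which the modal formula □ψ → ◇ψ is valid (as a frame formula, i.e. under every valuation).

The schema corresponds to seriality: ∀x ∃y Rxy.
(a): satisfies the condition.
(b): fails — world 1 has no successor.
(c): fails — world u has no successor.
(d): fails — world 0 has no successor.

(a)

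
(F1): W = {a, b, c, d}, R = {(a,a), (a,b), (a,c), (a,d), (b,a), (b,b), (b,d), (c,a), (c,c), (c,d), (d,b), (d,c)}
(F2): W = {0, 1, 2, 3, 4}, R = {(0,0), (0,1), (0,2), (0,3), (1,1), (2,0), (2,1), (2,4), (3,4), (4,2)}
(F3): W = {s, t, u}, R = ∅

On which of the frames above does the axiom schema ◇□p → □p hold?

Frame correspondent (Sahlqvist): ∀x ∀y ∀z (Rxy ∧ Rxz → Ryz) — i.e. the Euclidean property.
(F1): fails — Rab and Rac but not Rbc.
(F2): fails — R02 and R02 but not R22.
(F3): ✓.

(F3)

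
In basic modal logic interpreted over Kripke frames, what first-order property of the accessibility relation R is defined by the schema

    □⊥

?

□⊥ is valid iff no world has any successor (otherwise □⊥ fails at any world with one).

emptiness of R: ∀x ∀y ¬Rxy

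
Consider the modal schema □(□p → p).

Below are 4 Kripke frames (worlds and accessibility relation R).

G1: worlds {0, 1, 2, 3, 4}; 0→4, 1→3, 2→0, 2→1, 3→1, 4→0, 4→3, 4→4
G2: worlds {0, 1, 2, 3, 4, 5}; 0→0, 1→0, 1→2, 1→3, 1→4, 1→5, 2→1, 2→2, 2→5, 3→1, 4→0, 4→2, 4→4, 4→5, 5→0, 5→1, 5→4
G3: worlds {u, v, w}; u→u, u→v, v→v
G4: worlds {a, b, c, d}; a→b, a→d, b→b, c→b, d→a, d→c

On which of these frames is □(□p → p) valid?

G3

This is the axiom for shift-reflexivity; its first-order frame correspondent is ∀x ∀y (Rxy → Ryy).
G1: fails — R31 but not R11.
G2: fails — R31 but not R11.
G3: satisfies the condition.
G4: fails — Rdc but not Rcc.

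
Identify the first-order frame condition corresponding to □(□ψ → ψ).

Suppose □(□ψ→ψ) is valid. Take Rxy and set V(ψ)={w : Ryw}. Then at y, □ψ holds; since □(□ψ→ψ) at x, □ψ→ψ at y, so ψ at y, i.e. Ryy.
Conversely, any frame satisfying ∀x ∀y (Rxy → Ryy) validates the schema.
Frame condition: ∀x ∀y (Rxy → Ryy).

shift-reflexivity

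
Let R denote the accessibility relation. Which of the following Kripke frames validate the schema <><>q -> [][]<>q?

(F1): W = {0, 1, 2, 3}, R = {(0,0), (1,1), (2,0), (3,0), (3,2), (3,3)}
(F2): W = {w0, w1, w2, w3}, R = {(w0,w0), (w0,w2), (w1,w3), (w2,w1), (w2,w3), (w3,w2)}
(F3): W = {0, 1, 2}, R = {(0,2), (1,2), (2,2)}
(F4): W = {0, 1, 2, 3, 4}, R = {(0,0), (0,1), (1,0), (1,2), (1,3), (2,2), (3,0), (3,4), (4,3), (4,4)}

(F3)

This is the axiom for a generalized confluence (Geach) condition; its first-order frame correspondent is forall x forall y forall z ((x R^2 y & x R^2 z) -> exists w (y = w & zRw)).
(F1): fails — 3R²2, 3R²0 but no w with 2=w and 0Rw.
(F2): fails — w0R²w0, w0R²w1 but no w with w0=w and w1Rw.
(F3): satisfies the condition.
(F4): fails — 0R²0, 0R²2 but no w with 0=w and 2Rw.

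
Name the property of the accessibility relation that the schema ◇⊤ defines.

seriality

This schema is equivalent to the D axiom □r → ◇r.
It corresponds to seriality: ∀x ∃y Rxy.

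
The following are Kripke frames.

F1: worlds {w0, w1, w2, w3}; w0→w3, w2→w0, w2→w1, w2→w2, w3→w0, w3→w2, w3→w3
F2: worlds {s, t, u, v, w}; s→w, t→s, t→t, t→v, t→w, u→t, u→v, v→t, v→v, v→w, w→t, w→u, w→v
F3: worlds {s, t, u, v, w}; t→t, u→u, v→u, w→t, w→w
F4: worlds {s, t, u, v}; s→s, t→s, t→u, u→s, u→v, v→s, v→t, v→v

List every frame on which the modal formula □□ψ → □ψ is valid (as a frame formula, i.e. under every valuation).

Frame correspondent (Sahlqvist): ∀x ∀y (Rxy → ∃z (Rxz ∧ Rzy)) — i.e. density.
F1: condition met.
F2: fails — Rwu but no z with Rwz and Rzu.
F3: condition met.
F4: fails — Rtu but no z with Rtz and Rzu.
Valid on: F1, F3.

F1, F3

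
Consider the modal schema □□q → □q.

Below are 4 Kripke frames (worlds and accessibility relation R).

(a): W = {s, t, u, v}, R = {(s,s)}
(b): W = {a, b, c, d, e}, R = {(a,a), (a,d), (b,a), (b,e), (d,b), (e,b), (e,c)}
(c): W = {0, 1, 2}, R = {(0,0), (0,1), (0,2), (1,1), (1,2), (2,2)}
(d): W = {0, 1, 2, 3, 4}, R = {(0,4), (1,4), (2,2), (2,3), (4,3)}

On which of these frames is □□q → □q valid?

This is the axiom for density; its first-order frame correspondent is ∀x ∀y (Rxy → ∃z (Rxz ∧ Rzy)).
(a): holds.
(b): fails — Reb but no z with Rez and Rzb.
(c): holds.
(d): fails — R43 but no z with R4z and Rz3.
Valid on: (a), (c).

(a), (c)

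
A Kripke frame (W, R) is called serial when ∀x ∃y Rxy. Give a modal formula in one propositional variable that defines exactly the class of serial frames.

This is seriality; the standard corresponding axiom is D: □p → ◇p.
Suppose □p→◇p is valid. At any x set V(p)=W. Then □p at x, so ◇p at x, so x has a successor.

□p → ◇p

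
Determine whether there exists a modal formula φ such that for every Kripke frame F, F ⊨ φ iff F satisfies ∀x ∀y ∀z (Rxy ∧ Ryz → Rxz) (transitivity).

This is a Sahlqvist condition; the 4 axiom □r → □□r defines it.

Definable; □r → □□r defines it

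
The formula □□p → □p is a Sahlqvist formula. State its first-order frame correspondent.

Suppose □□p→□p is valid. Take Rxy and set V(p)={w : xR²w}. Then □□p at x, so □p at x, so p at y, i.e. ∃z(Rxz∧Rzy).
Conversely, any frame satisfying ∀x ∀y (Rxy → ∃z (Rxz ∧ Rzy)) validates the schema.
So the correspondent is density.

density: ∀x ∀y (Rxy → ∃z (Rxz ∧ Rzy))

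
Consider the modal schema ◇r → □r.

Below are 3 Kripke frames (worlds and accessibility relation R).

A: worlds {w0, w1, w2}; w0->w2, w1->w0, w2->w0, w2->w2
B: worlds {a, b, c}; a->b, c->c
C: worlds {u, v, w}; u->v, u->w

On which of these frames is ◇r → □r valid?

B

Frame correspondent (Sahlqvist): ∀x ∀y ∀z (Rxy ∧ Rxz → y = z) — i.e. partial functionality.
A: fails — w2 sees both w0 and w2.
B: holds.
C: fails — u sees both v and w.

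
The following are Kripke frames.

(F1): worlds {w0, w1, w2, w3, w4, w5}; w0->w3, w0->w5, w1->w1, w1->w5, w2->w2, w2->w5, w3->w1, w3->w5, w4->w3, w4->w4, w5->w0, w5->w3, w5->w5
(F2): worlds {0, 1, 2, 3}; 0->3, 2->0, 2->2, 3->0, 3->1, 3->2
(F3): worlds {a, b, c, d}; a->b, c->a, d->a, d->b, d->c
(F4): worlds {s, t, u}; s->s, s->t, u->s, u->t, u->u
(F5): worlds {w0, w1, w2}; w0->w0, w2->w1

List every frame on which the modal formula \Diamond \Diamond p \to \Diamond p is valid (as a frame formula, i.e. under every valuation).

(F4), (F5)

This is the axiom for transitivity; its first-order frame correspondent is \forall x \forall y \forall z (Rxy \wedge Ryz \to Rxz).
(F1): fails — Rw1w5 and Rw5w0 but not Rw1w0.
(F2): fails — R20 and R03 but not R23.
(F3): fails — Rca and Rab but not Rcb.
(F4): ✓.
(F5): ✓.
Valid on: (F4), (F5).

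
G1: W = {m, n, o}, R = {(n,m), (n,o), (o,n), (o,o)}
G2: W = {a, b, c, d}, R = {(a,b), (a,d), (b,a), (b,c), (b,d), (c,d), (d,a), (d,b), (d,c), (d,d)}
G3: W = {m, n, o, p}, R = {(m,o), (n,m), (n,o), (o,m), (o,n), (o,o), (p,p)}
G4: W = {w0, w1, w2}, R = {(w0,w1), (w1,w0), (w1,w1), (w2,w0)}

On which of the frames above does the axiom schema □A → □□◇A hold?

G2, G3, G4

Frame correspondent (Sahlqvist): ∀x ∀z (xR²z → ∃w (xRw ∧ zRw)) — i.e. a generalized confluence (Geach) condition.
G1: fails — oR²m but no w with oRw and mRw.
G2: satisfies the condition.
G3: satisfies the condition.
G4: satisfies the condition.
Valid on: G2, G3, G4.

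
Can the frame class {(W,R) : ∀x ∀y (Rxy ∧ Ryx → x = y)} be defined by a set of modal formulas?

No

If a class were modally definable it would be closed under surjective bounded morphisms (Goldblatt–Thomason).
The 8-cycle (worlds s,t,u,v,w,x,y,z with s→t→u→v→w→x→y→z→s) is antisymmetric. Sending even-indexed worlds to a and odd-indexed worlds to b is a surjective bounded morphism onto the two-world frame with a↔b, which is not antisymmetric.
Hence antisymmetry is not modally definable.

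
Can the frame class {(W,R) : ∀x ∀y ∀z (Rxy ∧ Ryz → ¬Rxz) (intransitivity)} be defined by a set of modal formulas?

Any modally definable frame class is closed under surjective bounded morphisms.
The 5-cycle (worlds w0,w1,w2,w3,w4 with w0→w1→w2→w3→w4→w0) is intransitive. Mapping every world to a single reflexive point • is a surjective bounded morphism; the reflexive point is not intransitive (R••∧R•• but R••).
Hence intransitivity is not modally definable.

No — not modally definable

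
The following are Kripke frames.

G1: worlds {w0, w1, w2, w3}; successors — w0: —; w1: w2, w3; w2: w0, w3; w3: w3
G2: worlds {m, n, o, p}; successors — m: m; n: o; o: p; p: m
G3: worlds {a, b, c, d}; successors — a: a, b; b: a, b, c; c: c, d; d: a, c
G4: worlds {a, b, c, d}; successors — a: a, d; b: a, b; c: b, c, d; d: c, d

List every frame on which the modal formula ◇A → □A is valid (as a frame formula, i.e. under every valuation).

This is the axiom for partial functionality; its first-order frame correspondent is ∀x ∀y ∀z (Rxy ∧ Rxz → y = z).
G1: fails — w1 sees both w2 and w3.
G2: holds.
G3: fails — a sees both a and b.
G4: fails — a sees both a and d.

G2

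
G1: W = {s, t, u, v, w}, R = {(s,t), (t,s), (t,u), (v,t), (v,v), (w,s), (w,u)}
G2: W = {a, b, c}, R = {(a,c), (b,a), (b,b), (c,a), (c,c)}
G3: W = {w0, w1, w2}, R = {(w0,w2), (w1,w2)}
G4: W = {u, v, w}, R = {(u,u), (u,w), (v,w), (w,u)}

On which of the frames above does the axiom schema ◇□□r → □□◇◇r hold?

G2, G3, G4

This is the axiom for a generalized confluence (Geach) condition; its first-order frame correspondent is ∀x ∀y ∀z ((xRy ∧ xR²z) → ∃w (yR²w ∧ zR²w)).
G1: fails — sRt, sR²s but no w* with tR²w* and sR²w*.
G2: holds.
G3: holds.
G4: holds.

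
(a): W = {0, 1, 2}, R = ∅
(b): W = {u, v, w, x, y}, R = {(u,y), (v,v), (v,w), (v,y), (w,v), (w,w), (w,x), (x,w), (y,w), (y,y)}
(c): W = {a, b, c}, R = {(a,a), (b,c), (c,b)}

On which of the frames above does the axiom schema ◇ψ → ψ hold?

Frame correspondent (Sahlqvist): ∀x ∀y (xRy → ∃w (y = w ∧ x = w)) — i.e. a generalized confluence (Geach) condition.
(a): ✓.
(b): fails — uRy but y ≠ u.
(c): fails — bRc but c ≠ b.

(a)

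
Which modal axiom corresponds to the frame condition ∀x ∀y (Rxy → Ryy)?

□(□ψ → ψ)

This is shift-reflexivity; the standard corresponding axiom is T□: □(□ψ → ψ).
Suppose □(□ψ→ψ) is valid. Take Rxy and set V(ψ)={w : Ryw}. Then at y, □ψ holds; since □(□ψ→ψ) at x, □ψ→ψ at y, so ψ at y, i.e. Ryy.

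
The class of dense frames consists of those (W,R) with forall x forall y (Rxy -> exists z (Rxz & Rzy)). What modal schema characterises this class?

The condition is density. The C4 schema □□s → □s defines it.
Suppose □□s→□s is valid. Take Rxy and set V(s)={w : xR²w}. Then □□s at x, so □s at x, so s at y, i.e. ∃z(Rxz∧Rzy).

□□s → □s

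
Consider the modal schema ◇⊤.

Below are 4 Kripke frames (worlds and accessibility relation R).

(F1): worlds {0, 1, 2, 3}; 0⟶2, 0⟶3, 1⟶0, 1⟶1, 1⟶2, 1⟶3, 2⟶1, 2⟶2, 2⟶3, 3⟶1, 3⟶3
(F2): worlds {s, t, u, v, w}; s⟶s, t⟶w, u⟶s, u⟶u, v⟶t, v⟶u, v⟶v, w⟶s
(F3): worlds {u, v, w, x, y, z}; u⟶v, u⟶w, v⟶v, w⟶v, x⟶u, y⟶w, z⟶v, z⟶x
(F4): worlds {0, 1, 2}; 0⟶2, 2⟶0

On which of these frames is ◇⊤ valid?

(F1), (F2), (F3)

Frame correspondent (Sahlqvist): ∀x ∃y Rxy — i.e. seriality.
(F1): holds.
(F2): holds.
(F3): holds.
(F4): fails — world 1 has no successor.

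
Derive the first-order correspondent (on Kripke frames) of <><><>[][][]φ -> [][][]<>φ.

forall x forall y forall z ((x R^3 y & x R^3 z) -> exists w (y R^3 w & zRw))

This is a Sahlqvist (Geach-type) schema ◇^3□^3φ → □^3◇^1φ.
Minimal-valuation argument: fix x; take any y with xR^3y and any z with xR^3z. Set V(φ) to the set of worlds R-reachable from y in exactly 3 steps. Then □^3φ holds at y, so the antecedent holds at x; validity forces ◇^1φ at z, giving a w with zR^1w and yR^3w.
First-order correspondent: forall x forall y forall z ((x R^3 y & x R^3 z) -> exists w (y R^3 w & zRw)).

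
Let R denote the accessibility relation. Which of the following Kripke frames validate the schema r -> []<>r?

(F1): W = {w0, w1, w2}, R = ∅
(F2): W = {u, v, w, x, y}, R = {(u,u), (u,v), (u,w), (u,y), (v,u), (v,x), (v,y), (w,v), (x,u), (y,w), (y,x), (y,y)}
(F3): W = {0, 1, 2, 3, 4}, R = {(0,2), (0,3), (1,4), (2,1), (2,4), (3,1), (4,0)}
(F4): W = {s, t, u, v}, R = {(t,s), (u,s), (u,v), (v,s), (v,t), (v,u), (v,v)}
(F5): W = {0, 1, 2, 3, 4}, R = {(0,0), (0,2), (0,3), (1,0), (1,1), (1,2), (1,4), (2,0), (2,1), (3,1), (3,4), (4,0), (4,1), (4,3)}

(F1)

The schema corresponds to symmetry: forall x forall y (Rxy -> Ryx).
(F1): condition met.
(F2): fails — Ryx but not Rxy.
(F3): fails — R02 but not R20.
(F4): fails — Rus but not Rsu.
(F5): fails — R10 but not R01.
Valid on: (F1).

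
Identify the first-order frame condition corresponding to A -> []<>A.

This schema is the B axiom.
It corresponds to symmetry: forall x forall y (Rxy -> Ryx).

Symmetry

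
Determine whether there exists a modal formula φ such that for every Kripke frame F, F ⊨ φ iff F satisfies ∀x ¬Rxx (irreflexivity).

Any modally definable frame class is closed under surjective bounded morphisms.
The 4-cycle (worlds s,t,u,v with s→t→u→v→s) is irreflexive, and the map sending every world to a single reflexive point • is a surjective bounded morphism (forth: every edge maps to (•,•); back: every world has a successor). So any modal formula valid on the 4-cycle is also valid on the reflexive point, which is not irreflexive.
So no modal formula (or set of formulas) defines exactly the irreflexive frames.

Not definable by any modal formula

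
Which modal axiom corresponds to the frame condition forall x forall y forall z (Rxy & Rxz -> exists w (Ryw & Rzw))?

◇□p → □◇p

This is convergence; the standard corresponding axiom is .2: ◇□p → □◇p.
Suppose ◇□p→□◇p is valid. Take Rxy, Rxz and set V(p)={w : Ryw}. Then □p at y so ◇□p at x, so □◇p at x, so ◇p at z, giving w with Rzw and Ryw.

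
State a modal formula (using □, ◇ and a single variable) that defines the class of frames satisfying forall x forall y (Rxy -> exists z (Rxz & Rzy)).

A defining formula is □□s → □s (the C4 axiom).
Suppose □□s→□s is valid. Take Rxy and set V(s)={w : xR²w}. Then □□s at x, so □s at x, so s at y, i.e. ∃z(Rxz∧Rzy).

□□s → □s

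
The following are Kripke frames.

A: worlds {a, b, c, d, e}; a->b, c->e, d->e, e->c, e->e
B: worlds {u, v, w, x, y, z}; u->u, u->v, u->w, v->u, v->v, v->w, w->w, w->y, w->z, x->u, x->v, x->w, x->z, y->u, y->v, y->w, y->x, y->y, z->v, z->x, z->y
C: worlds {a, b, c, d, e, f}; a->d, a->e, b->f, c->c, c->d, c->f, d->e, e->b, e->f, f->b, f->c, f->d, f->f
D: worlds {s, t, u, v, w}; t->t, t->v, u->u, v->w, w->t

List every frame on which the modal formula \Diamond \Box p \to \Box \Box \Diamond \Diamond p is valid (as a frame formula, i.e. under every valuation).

A, B

This is the axiom for a generalized confluence (Geach) condition; its first-order frame correspondent is \forall x \forall y \forall z ((xRy \wedge x R^2 z) \to \exists w (yRw \wedge z R^2 w)).
A: holds.
B: holds.
C: fails — aRd, aR²b but no w with dRw and bR²w.
D: fails — tRv, tR²v but no w* with vRw* and vR²w*.
Valid on: A, B.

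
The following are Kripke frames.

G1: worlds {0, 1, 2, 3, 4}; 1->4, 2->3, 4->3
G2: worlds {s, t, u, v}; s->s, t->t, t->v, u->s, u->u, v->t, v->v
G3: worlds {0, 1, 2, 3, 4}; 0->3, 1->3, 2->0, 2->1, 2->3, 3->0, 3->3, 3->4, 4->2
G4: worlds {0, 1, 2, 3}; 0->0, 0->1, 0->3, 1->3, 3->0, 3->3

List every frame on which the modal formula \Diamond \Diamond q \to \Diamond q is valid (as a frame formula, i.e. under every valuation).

G2

The schema corresponds to transitivity: \forall x \forall y \forall z (Rxy \wedge Ryz \to Rxz).
G1: fails — R14 and R43 but not R13.
G2: holds.
G3: fails — R34 and R42 but not R32.
G4: fails — R13 and R30 but not R10.
Valid on: G2.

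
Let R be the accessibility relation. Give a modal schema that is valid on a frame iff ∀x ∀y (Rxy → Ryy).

□(□q → q)

This is shift-reflexivity; the standard corresponding axiom is T□: □(□q → q).
Suppose □(□q→q) is valid. Take Rxy and set V(q)={w : Ryw}. Then at y, □q holds; since □(□q→q) at x, □q→q at y, so q at y, i.e. Ryy.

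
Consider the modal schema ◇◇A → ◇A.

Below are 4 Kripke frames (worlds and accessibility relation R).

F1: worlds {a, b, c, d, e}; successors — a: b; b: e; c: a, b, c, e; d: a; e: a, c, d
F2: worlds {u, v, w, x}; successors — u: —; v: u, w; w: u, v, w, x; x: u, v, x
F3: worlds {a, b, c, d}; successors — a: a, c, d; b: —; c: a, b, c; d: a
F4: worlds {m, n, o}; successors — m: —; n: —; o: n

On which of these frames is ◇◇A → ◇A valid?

This is the axiom for transitivity; its first-order frame correspondent is ∀x ∀y ∀z (Rxy ∧ Ryz → Rxz).
F1: fails — Rea and Rab but not Reb.
F2: fails — Rvw and Rwx but not Rvx.
F3: fails — Rac and Rcb but not Rab.
F4: condition met.
Valid on: F4.

F4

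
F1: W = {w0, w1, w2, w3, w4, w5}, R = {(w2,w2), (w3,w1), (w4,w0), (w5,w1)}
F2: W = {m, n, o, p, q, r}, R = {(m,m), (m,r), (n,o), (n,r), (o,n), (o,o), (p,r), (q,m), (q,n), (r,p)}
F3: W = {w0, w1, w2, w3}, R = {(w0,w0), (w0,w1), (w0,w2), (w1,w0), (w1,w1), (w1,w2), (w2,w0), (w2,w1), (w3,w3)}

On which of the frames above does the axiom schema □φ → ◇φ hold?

F2, F3

This is the axiom for seriality; its first-order frame correspondent is ∀x ∃y Rxy.
F1: fails — world w0 has no successor.
F2: satisfies the condition.
F3: satisfies the condition.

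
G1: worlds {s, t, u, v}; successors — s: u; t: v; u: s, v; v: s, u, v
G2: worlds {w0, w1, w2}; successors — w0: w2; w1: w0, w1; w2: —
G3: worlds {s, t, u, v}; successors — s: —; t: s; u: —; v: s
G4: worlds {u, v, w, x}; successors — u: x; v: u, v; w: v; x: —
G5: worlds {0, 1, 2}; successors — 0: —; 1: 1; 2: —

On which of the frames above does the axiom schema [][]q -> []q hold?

G5

The schema corresponds to density: forall x forall y (Rxy -> exists z (Rxz & Rzy)).
G1: fails — Rsu but no z with Rsz and Rzu.
G2: fails — Rw0w2 but no z with Rw0z and Rzw2.
G3: fails — Rvs but no z with Rvz and Rzs.
G4: fails — Rux but no z with Ruz and Rzx.
G5: condition met.
Valid on: G5.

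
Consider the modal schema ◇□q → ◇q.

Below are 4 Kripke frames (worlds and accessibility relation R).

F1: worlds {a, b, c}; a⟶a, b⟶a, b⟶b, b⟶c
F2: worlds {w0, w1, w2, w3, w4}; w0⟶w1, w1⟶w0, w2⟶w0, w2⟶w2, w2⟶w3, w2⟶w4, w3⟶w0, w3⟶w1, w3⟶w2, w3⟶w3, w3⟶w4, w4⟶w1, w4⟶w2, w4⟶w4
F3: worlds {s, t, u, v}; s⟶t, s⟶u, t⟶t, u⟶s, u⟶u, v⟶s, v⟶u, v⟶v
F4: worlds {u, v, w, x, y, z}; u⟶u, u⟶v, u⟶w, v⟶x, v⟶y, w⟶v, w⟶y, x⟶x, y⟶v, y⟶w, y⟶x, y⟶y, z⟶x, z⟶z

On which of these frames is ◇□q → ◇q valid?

The schema corresponds to a generalized confluence (Geach) condition: ∀x ∀y (xRy → ∃w (yRw ∧ xRw)).
F1: fails — bRc but no w with cRw and bRw.
F2: fails — w0Rw1 but no w with w1Rw and w0Rw.
F3: holds.
F4: fails — uRv but no t with vRt and uRt.
Valid on: F3.

F3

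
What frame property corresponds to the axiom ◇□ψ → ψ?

This is frame-equivalent to ψ → □◇ψ (substitute ¬ψ for ψ and contrapose).
Suppose ψ→□◇ψ is valid. Take Rxy and set V(ψ)={x}. Then ψ at x, so □◇ψ at x, so ◇ψ at y, so some z with Ryz has ψ; z=x, i.e. Ryx.

Symmetry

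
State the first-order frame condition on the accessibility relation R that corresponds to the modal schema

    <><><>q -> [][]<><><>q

forall x forall y forall z ((x R^3 y & x R^2 z) -> exists w (y = w & z R^3 w))

This is a Sahlqvist (Geach-type) schema ◇^3□^0q → □^2◇^3q.
Minimal-valuation argument: fix x; take any y with xR^3y and any z with xR^2z. Set V(q) to the set of worlds R-reachable from y in exactly 0 steps. Then □^0q holds at y, so the antecedent holds at x; validity forces ◇^3q at z, giving a w with zR^3w and yR^0w.
First-order correspondent: forall x forall y forall z ((x R^3 y & x R^2 z) -> exists w (y = w & z R^3 w)).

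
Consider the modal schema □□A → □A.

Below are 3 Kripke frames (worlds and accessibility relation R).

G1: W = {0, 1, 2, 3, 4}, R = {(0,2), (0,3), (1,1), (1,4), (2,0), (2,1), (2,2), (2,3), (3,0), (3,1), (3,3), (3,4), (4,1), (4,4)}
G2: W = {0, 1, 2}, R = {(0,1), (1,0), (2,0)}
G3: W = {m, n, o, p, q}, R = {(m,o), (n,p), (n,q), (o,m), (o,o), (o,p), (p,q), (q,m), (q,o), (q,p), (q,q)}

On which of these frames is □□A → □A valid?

Frame correspondent (Sahlqvist): ∀x ∀y (Rxy → ∃z (Rxz ∧ Rzy)) — i.e. density.
G1: satisfies the condition.
G2: fails — R01 but no z with R0z and Rz1.
G3: satisfies the condition.

G1, G3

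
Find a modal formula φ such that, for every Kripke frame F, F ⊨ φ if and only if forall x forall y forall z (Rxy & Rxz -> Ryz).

This is the Euclidean property; the standard corresponding axiom is 5: ◇s → □◇s.
Suppose ◇s→□◇s is valid. Take Rxy, Rxz and set V(s)={y}. Then ◇s at x, so □◇s at x, so ◇s at z, so some w with Rzw has s; w=y, i.e. Rzy. By symmetry of the argument, Ryz.

◇s → □◇s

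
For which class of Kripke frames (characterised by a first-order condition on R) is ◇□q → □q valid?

This is frame-equivalent to ◇q → □◇q (substitute ¬q for q and contrapose).
Suppose ◇q→□◇q is valid. Take Rxy, Rxz and set V(q)={y}. Then ◇q at x, so □◇q at x, so ◇q at z, so some w with Rzw has q; w=y, i.e. Rzy. By symmetry of the argument, Ryz.
Conversely, any frame satisfying ∀x ∀y ∀z (Rxy ∧ Rxz → Ryz) validates the schema.
So the correspondent is the Euclidean property.

The Euclidean property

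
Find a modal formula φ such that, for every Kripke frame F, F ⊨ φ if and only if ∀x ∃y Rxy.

□s → ◇s

This is seriality; the standard corresponding axiom is D: □s → ◇s.
Suppose □s→◇s is valid. At any x set V(s)=W. Then □s at x, so ◇s at x, so x has a successor.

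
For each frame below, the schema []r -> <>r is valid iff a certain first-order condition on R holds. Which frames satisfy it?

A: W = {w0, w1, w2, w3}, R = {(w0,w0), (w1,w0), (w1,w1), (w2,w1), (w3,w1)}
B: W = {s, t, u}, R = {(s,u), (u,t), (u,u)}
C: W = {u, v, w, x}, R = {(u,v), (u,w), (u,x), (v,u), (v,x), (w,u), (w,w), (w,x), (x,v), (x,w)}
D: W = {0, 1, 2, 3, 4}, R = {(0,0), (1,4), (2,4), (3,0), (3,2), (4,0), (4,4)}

A, C, D

Frame correspondent (Sahlqvist): forall x exists y Rxy — i.e. seriality.
A: satisfies the condition.
B: fails — world t has no successor.
C: satisfies the condition.
D: satisfies the condition.
Valid on: A, C, D.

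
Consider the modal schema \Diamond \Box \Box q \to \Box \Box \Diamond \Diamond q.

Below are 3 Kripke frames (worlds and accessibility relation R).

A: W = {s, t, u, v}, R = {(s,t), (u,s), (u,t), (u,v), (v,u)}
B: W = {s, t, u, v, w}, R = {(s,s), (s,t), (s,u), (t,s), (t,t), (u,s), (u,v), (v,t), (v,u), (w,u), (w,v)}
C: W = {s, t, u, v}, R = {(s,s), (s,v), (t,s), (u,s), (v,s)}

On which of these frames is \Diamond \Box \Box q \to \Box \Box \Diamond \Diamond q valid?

The schema corresponds to a generalized confluence (Geach) condition: \forall x \forall y \forall z ((xRy \wedge x R^2 z) \to \exists w (y R^2 w \wedge z R^2 w)).
A: fails — uRs, uR²t but no w with sR²w and tR²w.
B: condition met.
C: condition met.
Valid on: B, C.

B, C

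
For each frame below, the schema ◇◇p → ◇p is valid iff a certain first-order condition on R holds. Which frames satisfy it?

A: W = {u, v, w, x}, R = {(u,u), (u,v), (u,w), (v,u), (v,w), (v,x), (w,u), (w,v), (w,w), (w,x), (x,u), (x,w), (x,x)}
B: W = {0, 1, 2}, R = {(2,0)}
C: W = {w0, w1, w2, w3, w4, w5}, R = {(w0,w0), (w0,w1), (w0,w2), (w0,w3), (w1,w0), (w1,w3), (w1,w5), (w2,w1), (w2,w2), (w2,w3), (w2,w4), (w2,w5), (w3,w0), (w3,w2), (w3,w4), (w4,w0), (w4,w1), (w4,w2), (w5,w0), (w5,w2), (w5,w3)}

B

The schema corresponds to transitivity: ∀x ∀y ∀z (Rxy ∧ Ryz → Rxz).
A: fails — Ruv and Rvx but not Rux.
B: ✓.
C: fails — Rw1w3 and Rw3w4 but not Rw1w4.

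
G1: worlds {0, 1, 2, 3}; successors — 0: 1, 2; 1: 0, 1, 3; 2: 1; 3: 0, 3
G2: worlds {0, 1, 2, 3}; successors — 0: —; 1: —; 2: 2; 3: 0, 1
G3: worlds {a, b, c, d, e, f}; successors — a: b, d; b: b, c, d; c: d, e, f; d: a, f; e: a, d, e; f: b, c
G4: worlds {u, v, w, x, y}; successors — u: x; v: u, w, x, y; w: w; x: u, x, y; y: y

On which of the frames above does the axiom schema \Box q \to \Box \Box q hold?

G2

This is the axiom for transitivity; its first-order frame correspondent is \forall x \forall y \forall z (Rxy \wedge Ryz \to Rxz).
G1: fails — R10 and R02 but not R12.
G2: condition met.
G3: fails — Rbc and Rcf but not Rbf.
G4: fails — Rux and Rxu but not Ruu.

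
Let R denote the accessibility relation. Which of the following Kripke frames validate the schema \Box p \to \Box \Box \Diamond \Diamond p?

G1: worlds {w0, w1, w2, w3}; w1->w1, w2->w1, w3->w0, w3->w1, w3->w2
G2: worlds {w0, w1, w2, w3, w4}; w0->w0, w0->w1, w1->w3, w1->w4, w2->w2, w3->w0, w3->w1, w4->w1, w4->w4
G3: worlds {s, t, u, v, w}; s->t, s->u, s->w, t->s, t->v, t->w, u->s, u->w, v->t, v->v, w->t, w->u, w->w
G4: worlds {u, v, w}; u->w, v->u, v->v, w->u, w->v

G1, G2, G3

The schema corresponds to a generalized confluence (Geach) condition: \forall x \forall z (x R^2 z \to \exists w (xRw \wedge z R^2 w)).
G1: condition met.
G2: condition met.
G3: condition met.
G4: fails — uR²u but no t with uRt and uR²t.
Valid on: G1, G2, G3.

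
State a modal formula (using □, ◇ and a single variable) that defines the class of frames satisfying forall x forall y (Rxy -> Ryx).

s → □◇s

This is symmetry; the standard corresponding axiom is B: s → □◇s.
Suppose s→□◇s is valid. Take Rxy and set V(s)={x}. Then s at x, so □◇s at x, so ◇s at y, so some z with Ryz has s; z=x, i.e. Ryx.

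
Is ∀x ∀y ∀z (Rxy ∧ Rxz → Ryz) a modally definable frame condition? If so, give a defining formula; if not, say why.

Yes: it is the Euclidean property, defined by the 5 schema ◇q → □◇q.
Suppose ◇q→□◇q is valid. Take Rxy, Rxz and set V(q)={y}. Then ◇q at x, so □◇q at x, so ◇q at z, so some w with Rzw has q; w=y, i.e. Rzy. By symmetry of the argument, Ryz.

Definable; ◇q → □◇q defines it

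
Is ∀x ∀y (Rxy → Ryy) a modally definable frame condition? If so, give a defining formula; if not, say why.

The condition is shift-reflexivity. A defining modal formula is □(□r → r).
Suppose □(□r→r) is valid. Take Rxy and set V(r)={w : Ryw}. Then at y, □r holds; since □(□r→r) at x, □r→r at y, so r at y, i.e. Ryy.

Yes — defined by □(□r → r)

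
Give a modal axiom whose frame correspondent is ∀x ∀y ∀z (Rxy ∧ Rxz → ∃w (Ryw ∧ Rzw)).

◇□ψ → □◇ψ

The condition is convergence. The .2 schema ◇□ψ → □◇ψ defines it.
Suppose ◇□ψ→□◇ψ is valid. Take Rxy, Rxz and set V(ψ)={w : Ryw}. Then □ψ at y so ◇□ψ at x, so □◇ψ at x, so ◇ψ at z, giving w with Rzw and Ryw.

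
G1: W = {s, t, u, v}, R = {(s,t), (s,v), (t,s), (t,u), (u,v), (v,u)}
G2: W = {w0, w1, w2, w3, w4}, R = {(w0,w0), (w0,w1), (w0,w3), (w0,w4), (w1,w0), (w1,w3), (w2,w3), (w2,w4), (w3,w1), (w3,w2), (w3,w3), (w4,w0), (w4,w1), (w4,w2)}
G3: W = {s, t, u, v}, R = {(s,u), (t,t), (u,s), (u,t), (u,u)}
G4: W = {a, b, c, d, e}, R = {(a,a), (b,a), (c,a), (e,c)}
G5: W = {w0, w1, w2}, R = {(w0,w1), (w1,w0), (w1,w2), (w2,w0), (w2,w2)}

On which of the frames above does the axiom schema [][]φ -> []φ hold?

G3

This is the axiom for density; its first-order frame correspondent is forall x forall y (Rxy -> exists z (Rxz & Rzy)).
G1: fails — Ruv but no z with Ruz and Rzv.
G2: fails — Rw2w4 but no z with Rw2z and Rzw4.
G3: satisfies the condition.
G4: fails — Rec but no z with Rez and Rzc.
G5: fails — Rw0w1 but no z with Rw0z and Rzw1.
Valid on: G3.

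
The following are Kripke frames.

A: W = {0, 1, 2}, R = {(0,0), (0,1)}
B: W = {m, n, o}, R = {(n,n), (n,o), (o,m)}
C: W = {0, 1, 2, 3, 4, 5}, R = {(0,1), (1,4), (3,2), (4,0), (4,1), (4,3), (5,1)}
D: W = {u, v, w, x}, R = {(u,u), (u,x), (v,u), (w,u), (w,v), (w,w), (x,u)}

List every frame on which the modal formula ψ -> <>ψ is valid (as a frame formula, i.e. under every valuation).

none

The schema corresponds to reflexivity: forall x Rxx.
A: fails — world 1 does not see itself.
B: fails — world m does not see itself.
C: fails — world 0 does not see itself.
D: fails — world v does not see itself.
Valid on no frame.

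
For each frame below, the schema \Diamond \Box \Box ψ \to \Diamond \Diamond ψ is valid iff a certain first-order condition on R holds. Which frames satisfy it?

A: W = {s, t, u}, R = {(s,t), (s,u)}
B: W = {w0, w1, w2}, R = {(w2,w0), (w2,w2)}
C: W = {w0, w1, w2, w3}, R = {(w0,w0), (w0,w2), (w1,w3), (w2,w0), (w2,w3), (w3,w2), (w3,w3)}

This is the axiom for a generalized confluence (Geach) condition; its first-order frame correspondent is \forall x \forall y (xRy \to \exists w (y R^2 w \wedge x R^2 w)).
A: fails — sRt but no w with tR²w and sR²w.
B: fails — w2Rw0 but no w with w0R²w and w2R²w.
C: holds.
Valid on: C.

C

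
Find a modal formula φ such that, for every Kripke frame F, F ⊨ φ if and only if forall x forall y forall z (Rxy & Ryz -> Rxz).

□ψ → □□ψ

The condition is transitivity. The 4 schema □ψ → □□ψ defines it.
Suppose □ψ→□□ψ is valid. Take Rxy, Ryz and set V(ψ)={w : Rxw}. Then □ψ at x, so □□ψ at x, so □ψ at y, so ψ at z, i.e. Rxz.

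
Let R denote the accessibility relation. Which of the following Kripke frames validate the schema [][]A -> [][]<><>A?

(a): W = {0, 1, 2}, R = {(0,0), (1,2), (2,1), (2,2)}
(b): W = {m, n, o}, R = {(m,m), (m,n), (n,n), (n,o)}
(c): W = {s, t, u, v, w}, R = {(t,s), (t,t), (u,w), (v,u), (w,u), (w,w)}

(a)

The schema corresponds to a generalized confluence (Geach) condition: forall x forall z (x R^2 z -> exists w (x R^2 w & z R^2 w)).
(a): condition met.
(b): fails — mR²o but no w with mR²w and oR²w.
(c): fails — tR²s but no w* with tR²w* and sR²w*.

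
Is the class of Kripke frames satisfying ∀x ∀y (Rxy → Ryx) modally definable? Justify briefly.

Yes, by p → □◇p

Yes: it is symmetry, defined by the B schema p → □◇p.
Suppose p→□◇p is valid. Take Rxy and set V(p)={x}. Then p at x, so □◇p at x, so ◇p at y, so some z with Ryz has p; z=x, i.e. Ryx.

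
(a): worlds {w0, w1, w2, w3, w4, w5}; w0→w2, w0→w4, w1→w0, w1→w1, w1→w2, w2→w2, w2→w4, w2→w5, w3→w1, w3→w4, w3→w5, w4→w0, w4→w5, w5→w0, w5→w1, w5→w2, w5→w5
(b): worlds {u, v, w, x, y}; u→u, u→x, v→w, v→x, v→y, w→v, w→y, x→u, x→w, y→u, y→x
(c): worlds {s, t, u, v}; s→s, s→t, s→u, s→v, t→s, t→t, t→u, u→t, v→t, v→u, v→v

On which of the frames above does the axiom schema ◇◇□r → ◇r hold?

(c)

Frame correspondent (Sahlqvist): ∀x ∀y (xR²y → ∃w (yRw ∧ xRw)) — i.e. a generalized confluence (Geach) condition.
(a): fails — w0R²w4 but no w with w4Rw and w0Rw.
(b): fails — uR²w but no t with wRt and uRt.
(c): holds.
Valid on: (c).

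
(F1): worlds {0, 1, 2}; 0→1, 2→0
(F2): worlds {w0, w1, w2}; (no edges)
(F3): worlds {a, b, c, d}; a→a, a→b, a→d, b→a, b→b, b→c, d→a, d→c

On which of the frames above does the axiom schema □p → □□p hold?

(F2)

This is the axiom for transitivity; its first-order frame correspondent is ∀x ∀y ∀z (Rxy ∧ Ryz → Rxz).
(F1): fails — R20 and R01 but not R21.
(F2): condition met.
(F3): fails — Rab and Rbc but not Rac.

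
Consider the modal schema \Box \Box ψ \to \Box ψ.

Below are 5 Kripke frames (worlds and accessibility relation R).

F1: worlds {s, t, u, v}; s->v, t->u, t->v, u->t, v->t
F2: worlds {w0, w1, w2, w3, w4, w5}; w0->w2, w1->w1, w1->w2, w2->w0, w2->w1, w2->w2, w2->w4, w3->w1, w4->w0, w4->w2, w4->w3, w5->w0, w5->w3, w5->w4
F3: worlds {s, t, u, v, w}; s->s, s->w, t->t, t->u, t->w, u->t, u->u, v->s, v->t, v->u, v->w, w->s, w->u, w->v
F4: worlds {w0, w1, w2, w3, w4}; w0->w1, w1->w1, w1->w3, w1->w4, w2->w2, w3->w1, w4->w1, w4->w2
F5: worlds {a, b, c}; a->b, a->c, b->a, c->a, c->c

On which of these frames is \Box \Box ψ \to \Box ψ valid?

F4

The schema corresponds to density: \forall x \forall y (Rxy \to \exists z (Rxz \wedge Rzy)).
F1: fails — Rtv but no z with Rtz and Rzv.
F2: fails — Rw4w3 but no z with Rw4z and Rzw3.
F3: fails — Rwv but no z with Rwz and Rzv.
F4: ✓.
F5: fails — Rab but no z with Raz and Rzb.
Valid on: F4.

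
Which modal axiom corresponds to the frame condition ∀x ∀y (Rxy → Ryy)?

□(□s → s)

This is shift-reflexivity; the standard corresponding axiom is T□: □(□s → s).
Suppose □(□s→s) is valid. Take Rxy and set V(s)={w : Ryw}. Then at y, □s holds; since □(□s→s) at x, □s→s at y, so s at y, i.e. Ryy.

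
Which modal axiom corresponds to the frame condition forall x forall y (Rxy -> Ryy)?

□(□q → q)

A defining formula is □(□q → q) (the T□ axiom).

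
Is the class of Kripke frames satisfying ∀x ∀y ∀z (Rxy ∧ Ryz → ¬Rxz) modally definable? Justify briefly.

No

Modal frame validity is preserved under surjective bounded morphisms.
The 5-cycle (worlds s,t,u,v,w with s→t→u→v→w→s) is intransitive. Mapping every world to a single reflexive point • is a surjective bounded morphism; the reflexive point is not intransitive (R••∧R•• but R••).
So no modal formula (or set of formulas) defines exactly the intransitive frames.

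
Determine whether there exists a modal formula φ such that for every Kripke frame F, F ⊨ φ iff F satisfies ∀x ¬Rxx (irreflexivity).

No — not modally definable

Modal frame validity is preserved under surjective bounded morphisms.
The 5-cycle (worlds a,b,c,d,e with a→b→c→d→e→a) is irreflexive, and the map sending every world to a single reflexive point • is a surjective bounded morphism (forth: every edge maps to (•,•); back: every world has a successor). So any modal formula valid on the 5-cycle is also valid on the reflexive point, which is not irreflexive.
Hence irreflexivity is not modally definable.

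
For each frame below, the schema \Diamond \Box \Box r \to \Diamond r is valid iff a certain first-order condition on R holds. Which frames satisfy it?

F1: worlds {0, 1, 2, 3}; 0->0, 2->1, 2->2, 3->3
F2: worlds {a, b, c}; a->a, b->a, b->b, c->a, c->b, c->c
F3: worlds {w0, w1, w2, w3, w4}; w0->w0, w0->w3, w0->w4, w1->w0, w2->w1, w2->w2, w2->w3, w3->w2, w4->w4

F2, F3

Frame correspondent (Sahlqvist): \forall x \forall y (xRy \to \exists w (y R^2 w \wedge xRw)) — i.e. a generalized confluence (Geach) condition.
F1: fails — 2R1 but no w with 1R²w and 2Rw.
F2: ✓.
F3: ✓.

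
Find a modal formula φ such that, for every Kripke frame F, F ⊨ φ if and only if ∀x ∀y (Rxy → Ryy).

□(□p → p)

The condition is shift-reflexivity. The T□ schema □(□p → p) defines it.
Suppose □(□p→p) is valid. Take Rxy and set V(p)={w : Ryw}. Then at y, □p holds; since □(□p→p) at x, □p→p at y, so p at y, i.e. Ryy.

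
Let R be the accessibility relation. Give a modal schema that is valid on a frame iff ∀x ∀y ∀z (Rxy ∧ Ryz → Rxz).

A defining formula is □p → □□p (the 4 axiom).

□p → □□p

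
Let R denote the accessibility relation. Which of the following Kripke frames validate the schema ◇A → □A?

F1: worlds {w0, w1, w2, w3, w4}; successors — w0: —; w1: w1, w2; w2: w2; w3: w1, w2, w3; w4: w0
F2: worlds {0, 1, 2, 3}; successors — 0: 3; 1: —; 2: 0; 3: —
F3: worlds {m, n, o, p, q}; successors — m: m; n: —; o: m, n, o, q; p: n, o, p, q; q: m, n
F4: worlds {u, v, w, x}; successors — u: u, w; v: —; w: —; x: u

F2

This is the axiom for partial functionality; its first-order frame correspondent is ∀x ∀y ∀z (Rxy ∧ Rxz → y = z).
F1: fails — w1 sees both w1 and w2.
F2: satisfies the condition.
F3: fails — o sees both m and n.
F4: fails — u sees both u and w.
Valid on: F2.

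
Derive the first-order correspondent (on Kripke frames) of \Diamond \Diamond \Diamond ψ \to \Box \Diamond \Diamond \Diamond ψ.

\forall x \forall y \forall z ((x R^3 y \wedge xRz) \to \exists w (y = w \wedge z R^3 w))

This is a Sahlqvist (Geach-type) schema ◇^3□^0ψ → □^1◇^3ψ.
Minimal-valuation argument: fix x; take any y with xR^3y and any z with xR^1z. Set V(ψ) to the set of worlds R-reachable from y in exactly 0 steps. Then □^0ψ holds at y, so the antecedent holds at x; validity forces ◇^3ψ at z, giving a w with zR^3w and yR^0w.
First-order correspondent: \forall x \forall y \forall z ((x R^3 y \wedge xRz) \to \exists w (y = w \wedge z R^3 w)).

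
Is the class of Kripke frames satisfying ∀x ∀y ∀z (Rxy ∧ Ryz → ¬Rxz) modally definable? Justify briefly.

Not modally definable

Any modally definable frame class is closed under surjective bounded morphisms.
The 7-cycle (worlds a,b,c,d,e,f,g with a→b→c→d→e→f→g→a) is intransitive. Mapping every world to a single reflexive point • is a surjective bounded morphism; the reflexive point is not intransitive (R••∧R•• but R••).
Hence intransitivity is not modally definable.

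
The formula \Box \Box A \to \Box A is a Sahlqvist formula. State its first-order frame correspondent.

Suppose □□A→□A is valid. Take Rxy and set V(A)={w : xR²w}. Then □□A at x, so □A at x, so A at y, i.e. ∃z(Rxz∧Rzy).

density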